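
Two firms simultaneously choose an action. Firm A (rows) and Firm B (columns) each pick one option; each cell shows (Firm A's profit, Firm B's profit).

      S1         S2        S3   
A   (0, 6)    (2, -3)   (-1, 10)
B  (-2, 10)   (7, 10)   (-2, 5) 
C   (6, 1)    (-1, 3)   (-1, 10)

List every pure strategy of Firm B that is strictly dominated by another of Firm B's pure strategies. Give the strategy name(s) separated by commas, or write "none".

S1: no other strategy beats it everywhere (S2 at A (6>-3); S3 at B (10>5)).
Nothing dominates S2: S1 at B (10=10); S3 at B (10>5).
S3: no other strategy beats it everywhere (S1 at A (10>6); S2 at A (10>-3)).

none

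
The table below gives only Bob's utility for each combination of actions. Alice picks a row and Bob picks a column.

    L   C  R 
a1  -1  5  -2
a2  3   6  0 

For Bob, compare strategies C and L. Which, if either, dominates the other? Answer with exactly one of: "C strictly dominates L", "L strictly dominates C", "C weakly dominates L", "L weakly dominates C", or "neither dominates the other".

C's payoffs vs L's, by Alice's action — a1: 5>-1, a2: 6>3.
Every comparison favours C, so C strictly dominates L.

C strictly dominates L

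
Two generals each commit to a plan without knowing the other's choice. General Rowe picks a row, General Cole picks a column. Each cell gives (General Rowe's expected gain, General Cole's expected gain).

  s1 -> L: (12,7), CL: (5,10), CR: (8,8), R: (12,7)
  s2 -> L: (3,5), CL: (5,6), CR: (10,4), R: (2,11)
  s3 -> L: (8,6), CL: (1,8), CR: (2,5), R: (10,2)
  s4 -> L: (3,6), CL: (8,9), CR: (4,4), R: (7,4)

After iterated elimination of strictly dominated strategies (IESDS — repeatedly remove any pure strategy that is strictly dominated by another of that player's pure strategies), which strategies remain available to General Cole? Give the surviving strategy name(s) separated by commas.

General Rowe's strategy s3 is strictly dominated by s1 (L: 12>8, CL: 5>1, CR: 8>2, R: 12>10) and is removed.
For General Cole, CL strictly dominates L on the remaining rows (s1: 10>7, s2: 6>5, s4: 9>6); eliminate L.
Column CR is eliminated: CL beats it against every remaining row (s1: 10>8, s2: 6>4, s4: 9>4).
General Rowe's strategy s2 is strictly dominated by s4 (CL: 8>5, R: 7>2) and is removed.
For General Cole, CL strictly dominates R on the remaining rows (s1: 10>7, s4: 9>4); eliminate R.
For General Rowe, s4 strictly dominates s1 on the remaining columns (CL: 8>5); eliminate s1.
Among the remaining strategies, none is strictly dominated by another pure strategy of the same player, so the elimination stops.
Surviving strategies — General Rowe: {s4}; General Cole: {CL}.

CL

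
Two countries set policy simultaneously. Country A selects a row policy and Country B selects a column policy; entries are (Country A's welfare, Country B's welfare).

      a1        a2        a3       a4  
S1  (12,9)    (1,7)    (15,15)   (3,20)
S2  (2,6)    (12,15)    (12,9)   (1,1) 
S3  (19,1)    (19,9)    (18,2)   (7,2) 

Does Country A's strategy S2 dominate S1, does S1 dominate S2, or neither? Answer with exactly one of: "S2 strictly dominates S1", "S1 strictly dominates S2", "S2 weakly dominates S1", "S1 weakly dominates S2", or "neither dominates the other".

neither dominates the other

S2's payoffs vs S1's, by Country B's action — a1: 2<12, a2: 12>1, a3: 12<15, a4: 1<3.
S2 does better at a2 but worse at a1, a3, a4; neither strategy dominates the other.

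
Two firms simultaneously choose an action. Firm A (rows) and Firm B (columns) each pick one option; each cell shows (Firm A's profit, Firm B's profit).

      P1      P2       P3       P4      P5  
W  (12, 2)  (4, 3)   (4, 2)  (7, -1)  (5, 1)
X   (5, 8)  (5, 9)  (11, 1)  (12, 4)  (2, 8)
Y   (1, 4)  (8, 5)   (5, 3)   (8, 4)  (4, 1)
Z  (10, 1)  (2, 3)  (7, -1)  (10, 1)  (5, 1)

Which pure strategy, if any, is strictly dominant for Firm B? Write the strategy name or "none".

P2 vs P1: W: 3>2, X: 9>8, Y: 5>4, Z: 3>1.
P2 vs P3: W: 3>2, X: 9>1, Y: 5>3, Z: 3>-1.
P2 vs P4: W: 3>-1, X: 9>4, Y: 5>4, Z: 3>1.
P2 vs P5: W: 3>1, X: 9>8, Y: 5>1, Z: 3>1.
P2 strictly beats every other strategy against every opponent action, so it is strictly dominant.

P2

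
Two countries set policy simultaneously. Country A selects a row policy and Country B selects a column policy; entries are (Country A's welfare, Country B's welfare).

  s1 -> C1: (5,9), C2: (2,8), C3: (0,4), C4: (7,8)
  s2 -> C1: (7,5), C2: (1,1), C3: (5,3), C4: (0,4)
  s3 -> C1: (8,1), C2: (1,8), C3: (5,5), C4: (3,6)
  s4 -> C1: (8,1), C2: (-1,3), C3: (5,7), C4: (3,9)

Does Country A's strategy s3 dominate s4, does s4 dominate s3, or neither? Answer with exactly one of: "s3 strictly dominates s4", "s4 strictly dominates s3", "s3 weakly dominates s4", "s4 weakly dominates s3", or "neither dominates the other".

Compare s3 to s4 across each choice by Country B: C1: 8=8, C2: 1>-1, C3: 5=5, C4: 3=3.
s3 is at least as good everywhere and strictly better somewhere (tied only at C1, C3, C4), so s3 weakly but not strictly dominates s4.

s3 weakly dominates s4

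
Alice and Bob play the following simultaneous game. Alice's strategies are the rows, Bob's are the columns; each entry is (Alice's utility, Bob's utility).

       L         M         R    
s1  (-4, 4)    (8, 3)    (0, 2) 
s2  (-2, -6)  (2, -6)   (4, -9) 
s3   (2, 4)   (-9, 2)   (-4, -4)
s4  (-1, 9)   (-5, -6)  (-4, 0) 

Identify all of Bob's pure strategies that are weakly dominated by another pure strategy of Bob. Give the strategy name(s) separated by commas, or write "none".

L is not dominated — it holds its own against M at s1 (4>3); R at s1 (4>2).
L weakly dominates M — s1: 4>3, s2: -6=-6, s3: 4>2, s4: 9>-6.
R is weakly dominated by L (s1: 4>2, s2: -6>-9, s3: 4>-4, s4: 9>0).

M, R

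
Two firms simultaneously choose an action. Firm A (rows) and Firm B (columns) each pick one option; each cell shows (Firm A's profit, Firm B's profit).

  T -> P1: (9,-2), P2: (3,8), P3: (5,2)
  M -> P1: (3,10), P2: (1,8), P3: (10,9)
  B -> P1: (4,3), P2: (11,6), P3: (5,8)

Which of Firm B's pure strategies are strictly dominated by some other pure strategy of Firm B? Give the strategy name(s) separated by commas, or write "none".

none

Nothing dominates P1: P2 at M (10>8); P3 at M (10>9).
P2: no other strategy beats it everywhere (P1 at T (8>-2); P3 at T (8>2)).
Nothing dominates P3: P1 at T (2>-2); P2 at M (9>8).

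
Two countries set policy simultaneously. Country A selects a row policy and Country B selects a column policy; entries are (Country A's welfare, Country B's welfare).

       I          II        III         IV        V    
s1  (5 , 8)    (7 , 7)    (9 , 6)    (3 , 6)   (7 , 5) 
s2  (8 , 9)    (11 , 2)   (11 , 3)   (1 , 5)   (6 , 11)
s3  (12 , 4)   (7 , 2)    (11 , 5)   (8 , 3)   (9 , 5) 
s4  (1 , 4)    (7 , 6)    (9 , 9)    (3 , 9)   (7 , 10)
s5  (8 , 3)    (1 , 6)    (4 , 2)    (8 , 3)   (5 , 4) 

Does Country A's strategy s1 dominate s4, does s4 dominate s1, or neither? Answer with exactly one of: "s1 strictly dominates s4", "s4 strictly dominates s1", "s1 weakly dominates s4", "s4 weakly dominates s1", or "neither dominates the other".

s1 weakly dominates s4

s1's payoffs vs s4's, by Country B's action — I: 5>1, II: 7=7, III: 9=9, IV: 3=3, V: 7=7.
s1 is at least as good everywhere and strictly better somewhere (tied only at II, III, IV, V), so s1 weakly but not strictly dominates s4.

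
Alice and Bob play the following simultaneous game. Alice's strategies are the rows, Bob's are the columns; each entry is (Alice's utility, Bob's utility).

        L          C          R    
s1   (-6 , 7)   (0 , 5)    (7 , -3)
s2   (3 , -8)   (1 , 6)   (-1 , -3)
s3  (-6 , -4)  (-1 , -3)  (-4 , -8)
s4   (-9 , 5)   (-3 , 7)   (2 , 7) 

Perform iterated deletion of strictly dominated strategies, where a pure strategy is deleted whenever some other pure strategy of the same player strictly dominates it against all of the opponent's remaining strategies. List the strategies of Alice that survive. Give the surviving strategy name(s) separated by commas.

s2

Alice's strategy s3 is strictly dominated by s2 (L: 3>-6, C: 1>-1, R: -1>-4) and is removed.
For Alice, s1 strictly dominates s4 on the remaining columns (L: -6>-9, C: 0>-3, R: 7>2); eliminate s4.
For Bob, C strictly dominates R on the remaining rows (s1: 5>-3, s2: 6>-3); eliminate R.
Row s1 is eliminated: s2 beats it against every remaining column (L: 3>-6, C: 1>0).
Column L is eliminated: C beats it against every remaining row (s2: 6>-8).
Among the remaining strategies, none is strictly dominated by another pure strategy of the same player, so the elimination stops.
Surviving strategies — Alice: {s2}; Bob: {C}.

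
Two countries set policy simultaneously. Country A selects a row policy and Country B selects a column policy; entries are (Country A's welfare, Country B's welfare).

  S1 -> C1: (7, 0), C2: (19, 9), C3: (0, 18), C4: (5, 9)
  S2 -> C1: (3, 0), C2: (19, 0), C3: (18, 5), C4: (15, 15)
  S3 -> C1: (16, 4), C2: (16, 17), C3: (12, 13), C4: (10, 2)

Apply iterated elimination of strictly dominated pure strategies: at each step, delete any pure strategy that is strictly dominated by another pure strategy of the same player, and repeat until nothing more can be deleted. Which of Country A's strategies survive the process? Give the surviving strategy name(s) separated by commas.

S2

For Country B, C3 strictly dominates C1 on the remaining rows (S1: 18>0, S2: 5>0, S3: 13>4); eliminate C1.
Row S3 is eliminated: S2 beats it against every remaining column (C2: 19>16, C3: 18>12, C4: 15>10).
Country B's strategy C2 is strictly dominated by C3 (S1: 18>9, S2: 5>0) and is removed.
For Country A, S2 strictly dominates S1 on the remaining columns (C3: 18>0, C4: 15>5); eliminate S1.
Country B's strategy C3 is strictly dominated by C4 (S2: 15>5) and is removed.
Among the remaining strategies, none is strictly dominated by another pure strategy of the same player, so the elimination stops.
Surviving strategies — Country A: {S2}; Country B: {C4}.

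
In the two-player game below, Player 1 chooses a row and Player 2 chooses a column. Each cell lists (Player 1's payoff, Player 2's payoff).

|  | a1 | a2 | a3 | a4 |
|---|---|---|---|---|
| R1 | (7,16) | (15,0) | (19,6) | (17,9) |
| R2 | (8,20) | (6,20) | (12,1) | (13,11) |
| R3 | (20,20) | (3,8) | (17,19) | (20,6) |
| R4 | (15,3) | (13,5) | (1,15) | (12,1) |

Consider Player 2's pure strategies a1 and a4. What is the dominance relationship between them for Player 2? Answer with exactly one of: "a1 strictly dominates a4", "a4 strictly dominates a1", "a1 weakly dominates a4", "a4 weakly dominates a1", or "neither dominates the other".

a1 strictly dominates a4

Compare a1 to a4 across each opponent action: R1: 16>9, R2: 20>11, R3: 20>6, R4: 3>1.
a1 gives a strictly higher payoff against each opponent action, so a1 strictly dominates a4.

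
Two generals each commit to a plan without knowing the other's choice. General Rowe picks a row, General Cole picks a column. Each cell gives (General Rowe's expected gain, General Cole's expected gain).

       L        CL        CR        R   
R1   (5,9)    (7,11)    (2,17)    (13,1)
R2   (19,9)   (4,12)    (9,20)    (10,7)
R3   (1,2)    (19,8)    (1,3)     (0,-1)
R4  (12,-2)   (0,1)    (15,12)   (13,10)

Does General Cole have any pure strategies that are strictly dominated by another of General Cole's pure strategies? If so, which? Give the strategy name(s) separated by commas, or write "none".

L is strictly dominated by CL (R1: 11>9, R2: 12>9, R3: 8>2, R4: 1>-2).
CL: no other strategy beats it everywhere (L at R1 (11>9); CR at R3 (8>3); R at R1 (11>1)).
CR is not dominated — it holds its own against L at R1 (17>9); CL at R1 (17>11); R at R1 (17>1).
R is strictly dominated by CR (R1: 17>1, R2: 20>7, R3: 3>-1, R4: 12>10).

L, R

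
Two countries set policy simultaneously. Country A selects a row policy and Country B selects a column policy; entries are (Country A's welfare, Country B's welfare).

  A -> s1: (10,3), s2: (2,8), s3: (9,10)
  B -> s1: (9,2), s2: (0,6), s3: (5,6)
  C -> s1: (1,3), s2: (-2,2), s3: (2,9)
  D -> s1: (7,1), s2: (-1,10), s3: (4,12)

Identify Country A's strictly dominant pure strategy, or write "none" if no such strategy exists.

A

A vs B: s1: 10>9, s2: 2>0, s3: 9>5.
A vs C: s1: 10>1, s2: 2>-2, s3: 9>2.
A vs D: s1: 10>7, s2: 2>-1, s3: 9>4.
A strictly beats every other strategy against every opponent action, so it is strictly dominant.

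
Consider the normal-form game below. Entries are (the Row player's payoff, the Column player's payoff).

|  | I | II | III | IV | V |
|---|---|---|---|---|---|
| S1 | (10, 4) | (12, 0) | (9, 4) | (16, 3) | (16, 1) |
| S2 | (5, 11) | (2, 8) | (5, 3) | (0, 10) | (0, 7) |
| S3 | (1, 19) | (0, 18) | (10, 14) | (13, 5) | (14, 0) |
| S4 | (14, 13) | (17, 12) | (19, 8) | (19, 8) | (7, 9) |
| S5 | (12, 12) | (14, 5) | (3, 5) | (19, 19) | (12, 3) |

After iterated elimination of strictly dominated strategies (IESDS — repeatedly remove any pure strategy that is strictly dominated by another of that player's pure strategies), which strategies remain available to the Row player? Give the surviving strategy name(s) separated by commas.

For the Row player, S1 strictly dominates S2 on the remaining columns (I: 10>5, II: 12>2, III: 9>5, IV: 16>0, V: 16>0); eliminate S2.
The Column player's strategy II is strictly dominated by I (S1: 4>0, S3: 19>18, S4: 13>12, S5: 12>5) and is removed.
The Column player's strategy V is strictly dominated by I (S1: 4>1, S3: 19>0, S4: 13>9, S5: 12>3) and is removed.
For the Row player, S4 strictly dominates S1 on the remaining columns (I: 14>10, III: 19>9, IV: 19>16); eliminate S1.
The Row player's strategy S3 is strictly dominated by S4 (I: 14>1, III: 19>10, IV: 19>13) and is removed.
For the Column player, I strictly dominates III on the remaining rows (S4: 13>8, S5: 12>5); eliminate III.
Among the remaining strategies, none is strictly dominated by another pure strategy of the same player, so the elimination stops.
Surviving strategies — the Row player: {S4, S5}; the Column player: {I, IV}.

S4, S5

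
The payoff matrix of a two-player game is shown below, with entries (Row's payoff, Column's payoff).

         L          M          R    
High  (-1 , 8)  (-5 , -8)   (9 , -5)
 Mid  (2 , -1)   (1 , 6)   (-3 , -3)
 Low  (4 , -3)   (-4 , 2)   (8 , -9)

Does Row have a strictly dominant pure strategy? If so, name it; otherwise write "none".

High fails to dominate Mid at L (-1<2).
Mid fails to dominate High at R (-3<9).
Low fails to dominate High at R (8<9).
No single strategy dominates all the others.

none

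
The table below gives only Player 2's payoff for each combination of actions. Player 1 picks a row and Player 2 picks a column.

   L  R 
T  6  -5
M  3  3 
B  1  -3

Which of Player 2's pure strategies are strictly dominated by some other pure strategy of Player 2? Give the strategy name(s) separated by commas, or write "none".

none

L is not dominated — it holds its own against R at T (6>-5).
Nothing dominates R: L at M (3=3).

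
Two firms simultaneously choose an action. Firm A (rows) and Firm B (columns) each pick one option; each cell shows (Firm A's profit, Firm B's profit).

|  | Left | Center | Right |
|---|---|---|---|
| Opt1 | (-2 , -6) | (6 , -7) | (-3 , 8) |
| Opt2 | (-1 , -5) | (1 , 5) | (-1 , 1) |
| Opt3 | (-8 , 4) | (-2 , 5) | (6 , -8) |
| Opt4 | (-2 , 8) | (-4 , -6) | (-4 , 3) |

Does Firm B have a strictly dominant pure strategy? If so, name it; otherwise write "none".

Left fails to dominate Center at Opt2 (-5<5).
Center fails to dominate Left at Opt1 (-7<-6).
Right fails to dominate Left at Opt3 (-8<4).
No single strategy dominates all the others.

none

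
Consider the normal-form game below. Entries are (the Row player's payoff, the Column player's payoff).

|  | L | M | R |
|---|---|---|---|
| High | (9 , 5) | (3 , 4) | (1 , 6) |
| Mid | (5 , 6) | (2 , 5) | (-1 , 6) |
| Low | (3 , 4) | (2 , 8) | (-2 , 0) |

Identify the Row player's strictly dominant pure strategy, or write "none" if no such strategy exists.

High vs Mid: L: 9>5, M: 3>2, R: 1>-1.
High vs Low: L: 9>3, M: 3>2, R: 1>-2.
High strictly beats every other strategy against every opponent action, so it is strictly dominant.

High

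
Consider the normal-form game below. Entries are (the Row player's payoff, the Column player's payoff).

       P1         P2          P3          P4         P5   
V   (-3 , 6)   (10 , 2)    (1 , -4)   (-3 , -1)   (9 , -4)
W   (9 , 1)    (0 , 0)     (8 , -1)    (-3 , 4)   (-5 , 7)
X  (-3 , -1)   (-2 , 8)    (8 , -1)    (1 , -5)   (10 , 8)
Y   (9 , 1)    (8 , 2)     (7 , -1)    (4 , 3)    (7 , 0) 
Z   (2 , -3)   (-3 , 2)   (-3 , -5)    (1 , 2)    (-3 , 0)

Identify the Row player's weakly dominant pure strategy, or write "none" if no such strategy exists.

V fails to dominate W at P1 (-3<9).
W fails to dominate V at P2 (0<10).
X fails to dominate V at P2 (-2<10).
Y fails to dominate V at P2 (8<10).
Z fails to dominate V at P2 (-3<10).
No single strategy dominates all the others.

none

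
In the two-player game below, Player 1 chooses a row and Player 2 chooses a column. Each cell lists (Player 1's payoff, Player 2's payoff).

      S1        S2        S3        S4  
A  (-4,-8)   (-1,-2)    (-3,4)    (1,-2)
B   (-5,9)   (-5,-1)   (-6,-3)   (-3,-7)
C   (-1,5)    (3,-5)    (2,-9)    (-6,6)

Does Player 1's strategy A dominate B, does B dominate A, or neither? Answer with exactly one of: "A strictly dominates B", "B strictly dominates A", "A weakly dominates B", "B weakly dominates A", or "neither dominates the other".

A's payoffs vs B's, by Player 2's action — S1: -4>-5, S2: -1>-5, S3: -3>-6, S4: 1>-3.
A gives a strictly higher payoff against every action of Player 2, so A strictly dominates B.

A strictly dominates B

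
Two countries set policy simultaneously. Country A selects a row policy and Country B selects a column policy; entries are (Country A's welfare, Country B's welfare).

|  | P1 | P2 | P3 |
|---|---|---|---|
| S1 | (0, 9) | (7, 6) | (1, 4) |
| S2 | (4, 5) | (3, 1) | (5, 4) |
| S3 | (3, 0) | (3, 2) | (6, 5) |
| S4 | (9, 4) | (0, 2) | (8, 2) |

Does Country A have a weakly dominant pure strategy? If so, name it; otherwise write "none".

none

S1 fails to dominate S2 at P1 (0<4).
S2 fails to dominate S1 at P2 (3<7).
S3 fails to dominate S1 at P2 (3<7).
S4 fails to dominate S1 at P2 (0<7).
No single strategy dominates all the others.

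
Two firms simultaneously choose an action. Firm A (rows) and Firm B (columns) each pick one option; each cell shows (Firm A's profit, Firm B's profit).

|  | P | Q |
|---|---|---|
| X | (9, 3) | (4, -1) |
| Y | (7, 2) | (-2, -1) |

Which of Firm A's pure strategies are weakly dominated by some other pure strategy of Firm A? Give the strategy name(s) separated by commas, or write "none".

Y

X is not dominated — it holds its own against Y at P (9>7).
X weakly dominates Y — P: 9>7, Q: 4>-2.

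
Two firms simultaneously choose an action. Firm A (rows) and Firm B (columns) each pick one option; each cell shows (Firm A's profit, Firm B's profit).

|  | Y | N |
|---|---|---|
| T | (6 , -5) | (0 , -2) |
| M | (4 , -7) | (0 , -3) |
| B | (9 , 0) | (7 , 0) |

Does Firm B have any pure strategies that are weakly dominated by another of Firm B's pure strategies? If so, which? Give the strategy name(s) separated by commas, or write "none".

Y: dominated, since N does at least as well everywhere (T: -2>-5, M: -3>-7, B: 0=0).
N is not dominated — it holds its own against Y at T (-2>-5).

Y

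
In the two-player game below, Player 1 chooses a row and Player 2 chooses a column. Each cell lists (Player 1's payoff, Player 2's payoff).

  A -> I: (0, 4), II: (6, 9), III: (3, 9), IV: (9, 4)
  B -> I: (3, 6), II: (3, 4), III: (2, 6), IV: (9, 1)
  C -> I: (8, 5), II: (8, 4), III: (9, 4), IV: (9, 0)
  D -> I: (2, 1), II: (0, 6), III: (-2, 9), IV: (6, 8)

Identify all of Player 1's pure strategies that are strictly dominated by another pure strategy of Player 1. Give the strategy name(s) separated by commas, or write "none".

A: no other strategy beats it everywhere (B at II (6>3); C at IV (9=9); D at II (6>0)).
Nothing dominates B: A at I (3>0); C at IV (9=9); D at I (3>2).
C is not dominated — it holds its own against A at I (8>0); B at I (8>3); D at I (8>2).
B strictly dominates D — I: 3>2, II: 3>0, III: 2>-2, IV: 9>6.

D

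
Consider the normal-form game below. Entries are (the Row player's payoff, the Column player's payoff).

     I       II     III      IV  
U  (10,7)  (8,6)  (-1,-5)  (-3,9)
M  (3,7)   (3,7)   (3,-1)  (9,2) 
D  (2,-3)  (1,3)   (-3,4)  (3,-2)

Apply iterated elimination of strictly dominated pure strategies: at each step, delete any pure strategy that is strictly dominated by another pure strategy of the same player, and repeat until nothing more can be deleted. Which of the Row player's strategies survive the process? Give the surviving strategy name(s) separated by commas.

U, M

Row D is eliminated: M beats it against every remaining column (I: 3>2, II: 3>1, III: 3>-3, IV: 9>3).
The Column player's strategy III is strictly dominated by I (U: 7>-5, M: 7>-1) and is removed.
Among the remaining strategies, none is strictly dominated by another pure strategy of the same player, so the elimination stops.
Surviving strategies — the Row player: {U, M}; the Column player: {I, II, IV}.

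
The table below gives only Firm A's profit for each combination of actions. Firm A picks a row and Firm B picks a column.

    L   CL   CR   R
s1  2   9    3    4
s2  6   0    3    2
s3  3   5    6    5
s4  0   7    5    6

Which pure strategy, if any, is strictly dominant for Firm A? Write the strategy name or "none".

s1 fails to dominate s2 at L (2<6).
s2 fails to dominate s1 at CL (0<9).
s3 fails to dominate s1 at CL (5<9).
s4 fails to dominate s1 at L (0<2).
No single strategy dominates all the others.

none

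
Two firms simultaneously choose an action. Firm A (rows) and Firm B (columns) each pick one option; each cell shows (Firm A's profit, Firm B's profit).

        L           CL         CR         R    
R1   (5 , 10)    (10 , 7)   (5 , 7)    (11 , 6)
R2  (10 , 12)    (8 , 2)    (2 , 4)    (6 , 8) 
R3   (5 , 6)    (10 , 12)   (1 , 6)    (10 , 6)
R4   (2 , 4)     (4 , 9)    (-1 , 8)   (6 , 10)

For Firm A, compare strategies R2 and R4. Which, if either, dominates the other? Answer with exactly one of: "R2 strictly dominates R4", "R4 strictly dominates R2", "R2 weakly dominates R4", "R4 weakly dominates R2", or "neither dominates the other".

R2's payoffs vs R4's, by Firm B's action — L: 10>2, CL: 8>4, CR: 2>-1, R: 6=6.
R2 is at least as good everywhere and strictly better somewhere (tied only at R), so R2 weakly but not strictly dominates R4.

R2 weakly dominates R4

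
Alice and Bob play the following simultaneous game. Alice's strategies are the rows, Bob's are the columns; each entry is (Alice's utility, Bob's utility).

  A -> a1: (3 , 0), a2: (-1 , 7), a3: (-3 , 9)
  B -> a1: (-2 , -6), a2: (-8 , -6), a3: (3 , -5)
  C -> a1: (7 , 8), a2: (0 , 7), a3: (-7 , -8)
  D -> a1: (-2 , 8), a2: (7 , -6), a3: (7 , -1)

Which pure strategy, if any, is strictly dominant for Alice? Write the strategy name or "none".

none

A fails to dominate B at a3 (-3<3).
B fails to dominate A at a1 (-2<3).
C fails to dominate A at a3 (-7<-3).
D fails to dominate A at a1 (-2<3).
No single strategy dominates all the others.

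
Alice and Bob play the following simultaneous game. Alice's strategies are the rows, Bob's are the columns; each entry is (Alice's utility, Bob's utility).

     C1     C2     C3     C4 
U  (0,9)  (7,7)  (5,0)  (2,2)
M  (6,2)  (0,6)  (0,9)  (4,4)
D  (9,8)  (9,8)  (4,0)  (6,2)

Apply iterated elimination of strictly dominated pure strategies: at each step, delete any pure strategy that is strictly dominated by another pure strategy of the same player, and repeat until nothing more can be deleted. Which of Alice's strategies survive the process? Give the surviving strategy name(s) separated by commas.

For Alice, D strictly dominates M on the remaining columns (C1: 9>6, C2: 9>0, C3: 4>0, C4: 6>4); eliminate M.
For Bob, C1 strictly dominates C3 on the remaining rows (U: 9>0, D: 8>0); eliminate C3.
Row U is eliminated: D beats it against every remaining column (C1: 9>0, C2: 9>7, C4: 6>2).
Bob's strategy C4 is strictly dominated by C1 (D: 8>2) and is removed.
Among the remaining strategies, none is strictly dominated by another pure strategy of the same player, so the elimination stops.
Surviving strategies — Alice: {D}; Bob: {C1, C2}.

D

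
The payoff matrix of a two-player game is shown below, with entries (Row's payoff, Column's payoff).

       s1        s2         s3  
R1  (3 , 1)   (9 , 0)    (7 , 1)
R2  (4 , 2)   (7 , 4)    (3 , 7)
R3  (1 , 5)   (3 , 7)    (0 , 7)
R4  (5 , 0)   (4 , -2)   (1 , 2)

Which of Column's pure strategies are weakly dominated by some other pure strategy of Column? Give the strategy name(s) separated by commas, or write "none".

s1 is weakly dominated by s3 (R1: 1=1, R2: 7>2, R3: 7>5, R4: 2>0).
s2: dominated, since s3 does at least as well everywhere (R1: 1>0, R2: 7>4, R3: 7=7, R4: 2>-2).
Nothing dominates s3: s1 at R2 (7>2); s2 at R1 (1>0).

s1, s2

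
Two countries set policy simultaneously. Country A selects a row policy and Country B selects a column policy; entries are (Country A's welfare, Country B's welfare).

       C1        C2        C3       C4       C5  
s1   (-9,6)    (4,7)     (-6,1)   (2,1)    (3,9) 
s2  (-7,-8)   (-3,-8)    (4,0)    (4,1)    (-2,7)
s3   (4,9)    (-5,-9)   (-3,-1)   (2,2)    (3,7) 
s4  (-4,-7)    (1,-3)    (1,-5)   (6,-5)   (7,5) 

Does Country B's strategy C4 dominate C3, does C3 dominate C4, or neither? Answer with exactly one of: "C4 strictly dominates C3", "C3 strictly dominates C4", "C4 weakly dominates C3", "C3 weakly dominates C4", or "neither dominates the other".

C4 weakly dominates C3

C4's payoffs vs C3's, by Country A's action — s1: 1=1, s2: 1>0, s3: 2>-1, s4: -5=-5.
C4 is at least as good everywhere and strictly better somewhere (tied only at s1, s4), so C4 weakly but not strictly dominates C3.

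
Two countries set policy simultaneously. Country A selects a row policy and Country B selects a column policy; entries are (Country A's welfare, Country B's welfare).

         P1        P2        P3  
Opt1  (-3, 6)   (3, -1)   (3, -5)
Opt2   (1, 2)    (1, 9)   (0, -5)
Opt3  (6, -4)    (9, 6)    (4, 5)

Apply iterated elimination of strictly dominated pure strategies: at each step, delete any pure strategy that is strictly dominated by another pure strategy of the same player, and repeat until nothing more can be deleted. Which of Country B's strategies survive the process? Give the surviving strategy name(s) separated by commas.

For Country A, Opt3 strictly dominates Opt1 on the remaining columns (P1: 6>-3, P2: 9>3, P3: 4>3); eliminate Opt1.
Row Opt2 is eliminated: Opt3 beats it against every remaining column (P1: 6>1, P2: 9>1, P3: 4>0).
For Country B, P2 strictly dominates P1 on the remaining rows (Opt3: 6>-4); eliminate P1.
Country B's strategy P3 is strictly dominated by P2 (Opt3: 6>5) and is removed.
Among the remaining strategies, none is strictly dominated by another pure strategy of the same player, so the elimination stops.
Surviving strategies — Country A: {Opt3}; Country B: {P2}.

P2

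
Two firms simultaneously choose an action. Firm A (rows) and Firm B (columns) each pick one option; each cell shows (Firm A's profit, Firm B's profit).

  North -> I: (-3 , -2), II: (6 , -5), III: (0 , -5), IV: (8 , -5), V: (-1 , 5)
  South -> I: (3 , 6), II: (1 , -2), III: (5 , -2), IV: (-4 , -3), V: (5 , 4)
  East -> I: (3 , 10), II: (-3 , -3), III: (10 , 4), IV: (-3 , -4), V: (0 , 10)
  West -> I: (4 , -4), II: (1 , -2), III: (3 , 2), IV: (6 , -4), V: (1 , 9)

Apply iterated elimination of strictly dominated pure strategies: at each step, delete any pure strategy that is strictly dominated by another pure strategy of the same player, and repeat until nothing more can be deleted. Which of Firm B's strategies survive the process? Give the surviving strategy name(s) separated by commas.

I, V

For Firm B, V strictly dominates II on the remaining rows (North: 5>-5, South: 4>-2, East: 10>-3, West: 9>-2); eliminate II.
Column III is eliminated: V beats it against every remaining row (North: 5>-5, South: 4>-2, East: 10>4, West: 9>2).
For Firm A, West strictly dominates East on the remaining columns (I: 4>3, IV: 6>-3, V: 1>0); eliminate East.
Column IV is eliminated: V beats it against every remaining row (North: 5>-5, South: 4>-3, West: 9>-4).
For Firm A, South strictly dominates North on the remaining columns (I: 3>-3, V: 5>-1); eliminate North.
Among the remaining strategies, none is strictly dominated by another pure strategy of the same player, so the elimination stops.
Surviving strategies — Firm A: {South, West}; Firm B: {I, V}.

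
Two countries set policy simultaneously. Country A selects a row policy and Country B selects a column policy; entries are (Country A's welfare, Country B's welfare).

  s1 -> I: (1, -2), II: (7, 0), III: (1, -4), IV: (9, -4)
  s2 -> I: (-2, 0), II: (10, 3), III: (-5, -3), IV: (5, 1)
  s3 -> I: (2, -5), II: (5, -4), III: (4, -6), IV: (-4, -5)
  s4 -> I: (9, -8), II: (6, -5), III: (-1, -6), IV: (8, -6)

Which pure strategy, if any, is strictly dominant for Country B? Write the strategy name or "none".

II

II vs I: s1: 0>-2, s2: 3>0, s3: -4>-5, s4: -5>-8.
II vs III: s1: 0>-4, s2: 3>-3, s3: -4>-6, s4: -5>-6.
II vs IV: s1: 0>-4, s2: 3>1, s3: -4>-5, s4: -5>-6.
II strictly beats every other strategy against every opponent action, so it is strictly dominant.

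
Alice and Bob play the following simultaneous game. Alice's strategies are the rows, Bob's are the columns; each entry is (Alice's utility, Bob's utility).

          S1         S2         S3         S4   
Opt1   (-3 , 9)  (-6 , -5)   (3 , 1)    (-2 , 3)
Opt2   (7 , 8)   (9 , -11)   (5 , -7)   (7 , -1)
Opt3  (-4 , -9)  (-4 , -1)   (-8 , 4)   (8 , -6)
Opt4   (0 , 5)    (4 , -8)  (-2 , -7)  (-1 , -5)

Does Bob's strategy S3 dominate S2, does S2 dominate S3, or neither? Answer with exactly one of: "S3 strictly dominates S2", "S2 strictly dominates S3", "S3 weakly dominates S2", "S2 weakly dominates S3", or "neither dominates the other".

S3's payoffs vs S2's, by Alice's action — Opt1: 1>-5, Opt2: -7>-11, Opt3: 4>-1, Opt4: -7>-8.
S3 gives a strictly higher payoff against each opponent action, so S3 strictly dominates S2.

S3 strictly dominates S2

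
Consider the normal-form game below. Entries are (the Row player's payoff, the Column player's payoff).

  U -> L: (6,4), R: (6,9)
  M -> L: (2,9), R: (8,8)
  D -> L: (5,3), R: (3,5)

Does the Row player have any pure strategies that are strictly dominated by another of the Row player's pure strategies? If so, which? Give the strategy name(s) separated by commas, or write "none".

D

U is not dominated — it holds its own against M at L (6>2); D at L (6>5).
M: no other strategy beats it everywhere (U at R (8>6); D at R (8>3)).
D: dominated, since U does at least as well everywhere (L: 6>5, R: 6>3).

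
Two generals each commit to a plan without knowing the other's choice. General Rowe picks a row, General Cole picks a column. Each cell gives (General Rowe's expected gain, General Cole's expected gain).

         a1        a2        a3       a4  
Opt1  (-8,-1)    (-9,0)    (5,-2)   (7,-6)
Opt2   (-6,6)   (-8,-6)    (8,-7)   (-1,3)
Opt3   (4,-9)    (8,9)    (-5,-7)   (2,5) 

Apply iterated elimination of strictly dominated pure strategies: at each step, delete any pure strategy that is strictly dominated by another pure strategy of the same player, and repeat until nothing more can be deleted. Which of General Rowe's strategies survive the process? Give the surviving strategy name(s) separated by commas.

Column a3 is eliminated: a2 beats it against every remaining row (Opt1: 0>-2, Opt2: -6>-7, Opt3: 9>-7).
For General Rowe, Opt3 strictly dominates Opt2 on the remaining columns (a1: 4>-6, a2: 8>-8, a4: 2>-1); eliminate Opt2.
General Cole's strategy a1 is strictly dominated by a2 (Opt1: 0>-1, Opt3: 9>-9) and is removed.
General Cole's strategy a4 is strictly dominated by a2 (Opt1: 0>-6, Opt3: 9>5) and is removed.
Row Opt1 is eliminated: Opt3 beats it against every remaining column (a2: 8>-9).
Among the remaining strategies, none is strictly dominated by another pure strategy of the same player, so the elimination stops.
Surviving strategies — General Rowe: {Opt3}; General Cole: {a2}.

Opt3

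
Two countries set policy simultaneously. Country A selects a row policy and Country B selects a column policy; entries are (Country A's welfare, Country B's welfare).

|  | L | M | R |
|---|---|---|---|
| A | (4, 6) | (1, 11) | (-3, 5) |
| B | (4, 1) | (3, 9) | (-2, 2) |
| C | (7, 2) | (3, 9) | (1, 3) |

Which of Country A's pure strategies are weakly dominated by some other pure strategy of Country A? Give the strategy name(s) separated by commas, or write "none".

A, B

A: dominated, since B does at least as well everywhere (L: 4=4, M: 3>1, R: -2>-3).
C weakly dominates B — L: 7>4, M: 3=3, R: 1>-2.
C is not dominated — it holds its own against A at L (7>4); B at L (7>4).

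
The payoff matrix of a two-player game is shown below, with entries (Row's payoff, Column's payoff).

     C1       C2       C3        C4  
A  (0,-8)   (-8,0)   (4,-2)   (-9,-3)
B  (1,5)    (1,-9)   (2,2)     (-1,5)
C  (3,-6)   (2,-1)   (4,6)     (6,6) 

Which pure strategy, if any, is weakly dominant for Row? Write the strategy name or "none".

C

C vs A: C1: 3>0, C2: 2>-8, C3: 4=4, C4: 6>-9.
C vs B: C1: 3>1, C2: 2>1, C3: 4>2, C4: 6>-1.
C is at least as good as every other strategy against every opponent action, so it is weakly dominant.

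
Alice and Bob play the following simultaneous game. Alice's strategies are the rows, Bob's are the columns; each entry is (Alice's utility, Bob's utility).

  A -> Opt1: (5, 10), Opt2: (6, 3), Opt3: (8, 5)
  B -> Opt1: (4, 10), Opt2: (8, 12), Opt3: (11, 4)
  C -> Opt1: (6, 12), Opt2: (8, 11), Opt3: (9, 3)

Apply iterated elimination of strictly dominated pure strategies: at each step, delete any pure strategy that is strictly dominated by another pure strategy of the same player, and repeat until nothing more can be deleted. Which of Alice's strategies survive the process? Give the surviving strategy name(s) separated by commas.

Row A is eliminated: C beats it against every remaining column (Opt1: 6>5, Opt2: 8>6, Opt3: 9>8).
Bob's strategy Opt3 is strictly dominated by Opt1 (B: 10>4, C: 12>3) and is removed.
Among the remaining strategies, none is strictly dominated by another pure strategy of the same player, so the elimination stops.
Surviving strategies — Alice: {B, C}; Bob: {Opt1, Opt2}.

B, C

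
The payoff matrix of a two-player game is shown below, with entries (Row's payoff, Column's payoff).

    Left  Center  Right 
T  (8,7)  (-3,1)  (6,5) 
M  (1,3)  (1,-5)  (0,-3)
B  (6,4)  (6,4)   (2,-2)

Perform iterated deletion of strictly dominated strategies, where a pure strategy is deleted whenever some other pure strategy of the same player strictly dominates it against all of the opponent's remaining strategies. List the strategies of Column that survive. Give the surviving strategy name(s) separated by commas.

Row's strategy M is strictly dominated by B (Left: 6>1, Center: 6>1, Right: 2>0) and is removed.
Column Right is eliminated: Left beats it against every remaining row (T: 7>5, B: 4>-2).
Among the remaining strategies, none is strictly dominated by another pure strategy of the same player, so the elimination stops.
Surviving strategies — Row: {T, B}; Column: {Left, Center}.

Left, Center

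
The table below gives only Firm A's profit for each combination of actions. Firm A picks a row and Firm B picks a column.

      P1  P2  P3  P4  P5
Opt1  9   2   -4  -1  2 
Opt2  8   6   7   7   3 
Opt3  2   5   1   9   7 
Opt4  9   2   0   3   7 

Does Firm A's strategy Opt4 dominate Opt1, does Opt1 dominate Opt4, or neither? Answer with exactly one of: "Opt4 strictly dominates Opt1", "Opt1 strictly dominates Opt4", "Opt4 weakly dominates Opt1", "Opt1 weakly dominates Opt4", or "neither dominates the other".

Opt4 weakly dominates Opt1

Opt4's payoffs vs Opt1's, by Firm B's action — P1: 9=9, P2: 2=2, P3: 0>-4, P4: 3>-1, P5: 7>2.
Opt4 is at least as good everywhere and strictly better somewhere (tied only at P1, P2), so Opt4 weakly but not strictly dominates Opt1.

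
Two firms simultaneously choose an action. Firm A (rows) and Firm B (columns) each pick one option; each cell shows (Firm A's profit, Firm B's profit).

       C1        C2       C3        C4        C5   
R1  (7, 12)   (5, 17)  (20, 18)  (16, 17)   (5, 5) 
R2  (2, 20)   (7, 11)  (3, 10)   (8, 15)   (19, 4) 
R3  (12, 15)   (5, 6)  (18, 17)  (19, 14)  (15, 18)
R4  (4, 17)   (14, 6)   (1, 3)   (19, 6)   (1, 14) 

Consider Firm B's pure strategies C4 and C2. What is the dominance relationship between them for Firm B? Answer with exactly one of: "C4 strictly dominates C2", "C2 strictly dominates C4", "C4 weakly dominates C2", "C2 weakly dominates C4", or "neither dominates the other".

C4's payoffs vs C2's, by Firm A's action — R1: 17=17, R2: 15>11, R3: 14>6, R4: 6=6.
C4 is at least as good everywhere and strictly better somewhere (tied only at R1, R4), so C4 weakly but not strictly dominates C2.

C4 weakly dominates C2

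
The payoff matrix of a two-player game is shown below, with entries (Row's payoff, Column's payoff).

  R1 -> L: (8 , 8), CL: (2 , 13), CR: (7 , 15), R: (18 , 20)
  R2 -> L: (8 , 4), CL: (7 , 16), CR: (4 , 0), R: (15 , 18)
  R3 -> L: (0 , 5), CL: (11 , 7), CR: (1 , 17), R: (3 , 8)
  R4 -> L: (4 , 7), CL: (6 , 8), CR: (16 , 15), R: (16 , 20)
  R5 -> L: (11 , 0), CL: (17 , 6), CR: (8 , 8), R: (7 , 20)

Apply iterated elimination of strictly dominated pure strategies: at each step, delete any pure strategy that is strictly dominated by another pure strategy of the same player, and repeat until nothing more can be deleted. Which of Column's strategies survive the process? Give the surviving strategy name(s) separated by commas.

R

Row's strategy R3 is strictly dominated by R5 (L: 11>0, CL: 17>11, CR: 8>1, R: 7>3) and is removed.
For Column, CL strictly dominates L on the remaining rows (R1: 13>8, R2: 16>4, R4: 8>7, R5: 6>0); eliminate L.
Column's strategy CL is strictly dominated by R (R1: 20>13, R2: 18>16, R4: 20>8, R5: 20>6) and is removed.
Row R2 is eliminated: R1 beats it against every remaining column (CR: 7>4, R: 18>15).
For Row, R4 strictly dominates R5 on the remaining columns (CR: 16>8, R: 16>7); eliminate R5.
Column CR is eliminated: R beats it against every remaining row (R1: 20>15, R4: 20>15).
Row's strategy R4 is strictly dominated by R1 (R: 18>16) and is removed.
Among the remaining strategies, none is strictly dominated by another pure strategy of the same player, so the elimination stops.
Surviving strategies — Row: {R1}; Column: {R}.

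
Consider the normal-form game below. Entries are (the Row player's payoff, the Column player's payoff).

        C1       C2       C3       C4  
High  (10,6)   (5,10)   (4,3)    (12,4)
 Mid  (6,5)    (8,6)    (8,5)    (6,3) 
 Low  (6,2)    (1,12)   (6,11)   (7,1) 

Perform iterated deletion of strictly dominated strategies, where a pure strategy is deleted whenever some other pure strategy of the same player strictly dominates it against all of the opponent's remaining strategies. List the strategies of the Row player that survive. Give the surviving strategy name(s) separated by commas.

Mid

Column C1 is eliminated: C2 beats it against every remaining row (High: 10>6, Mid: 6>5, Low: 12>2).
The Column player's strategy C3 is strictly dominated by C2 (High: 10>3, Mid: 6>5, Low: 12>11) and is removed.
The Row player's strategy Low is strictly dominated by High (C2: 5>1, C4: 12>7) and is removed.
Column C4 is eliminated: C2 beats it against every remaining row (High: 10>4, Mid: 6>3).
For the Row player, Mid strictly dominates High on the remaining columns (C2: 8>5); eliminate High.
Among the remaining strategies, none is strictly dominated by another pure strategy of the same player, so the elimination stops.
Surviving strategies — the Row player: {Mid}; the Column player: {C2}.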